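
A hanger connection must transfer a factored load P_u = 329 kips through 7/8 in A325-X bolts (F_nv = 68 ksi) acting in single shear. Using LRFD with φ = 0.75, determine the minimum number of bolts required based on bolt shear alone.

11 bolts

A_b = π·0.875²/4 = 0.6013 in².
Per-bolt design strength φR_n = 0.75 × 68 × 0.6013 × 1 = 30.67 kips.
n ≥ 329 / 30.67 = 10.73 → use 11 bolts.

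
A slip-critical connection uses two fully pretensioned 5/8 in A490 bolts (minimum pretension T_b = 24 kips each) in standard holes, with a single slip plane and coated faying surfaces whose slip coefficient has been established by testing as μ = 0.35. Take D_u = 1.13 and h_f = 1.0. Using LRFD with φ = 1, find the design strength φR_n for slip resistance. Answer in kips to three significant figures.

R_n = μ · D_u · h_f · T_b · n_s · n_b = 0.35 × 1.13 × 1.0 × 24 × 1 × 2 = 18.98 kips.
Design strength φR_n = 1 × 18.98 = 19 kips.

19 kips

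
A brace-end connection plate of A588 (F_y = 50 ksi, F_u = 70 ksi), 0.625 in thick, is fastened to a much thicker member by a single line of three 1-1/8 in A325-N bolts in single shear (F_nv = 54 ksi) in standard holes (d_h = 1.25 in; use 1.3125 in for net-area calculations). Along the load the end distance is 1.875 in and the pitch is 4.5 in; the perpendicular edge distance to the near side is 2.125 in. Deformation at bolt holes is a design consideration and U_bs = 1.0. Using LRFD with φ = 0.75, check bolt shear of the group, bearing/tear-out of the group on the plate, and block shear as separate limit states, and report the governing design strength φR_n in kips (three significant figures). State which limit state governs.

Bolt shear: A_b = π·1.125²/4 = 0.994 in²; R_n = 54 × 0.994 × 3 × 1 = 161 kips → 0.75 × 161 = 121 kips.
Bearing: edge l_c = 1.25, r_n = 65.62 kips; interior l_c = 3.25, r_n = 118.1 kips; R_n = 65.62 + 2·118.1 = 301.9 kips → 226 kips.
Block shear: A_gv = 6.797, A_nv = 4.746, A_nt = 0.918 in²; R_n = min(0.6F_uA_nv, 0.6F_yA_gv) + U_bs·F_u·A_nt = 263.6 kips → 198 kips.
Bolt shear governs: 121 kips.

121 kips (bolt shear governs)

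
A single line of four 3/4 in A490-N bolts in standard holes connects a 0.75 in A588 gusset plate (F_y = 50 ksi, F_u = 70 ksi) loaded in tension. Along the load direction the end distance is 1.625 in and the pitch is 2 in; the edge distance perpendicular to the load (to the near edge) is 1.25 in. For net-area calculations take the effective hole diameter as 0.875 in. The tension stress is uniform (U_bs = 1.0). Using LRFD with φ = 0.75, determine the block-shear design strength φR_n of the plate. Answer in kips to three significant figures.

Shear plane L_v = 1.625 + 3·2 = 7.625 in; A_gv = 7.625 × 0.75 = 5.719 in².
A_nv = (7.625 − 3.5·0.875) × 0.75 = 3.422 in².
A_nt = (1.25 − 0.5·0.875) × 0.75 = 0.6094 in².
0.6 F_u A_nv = 143.7 kips; 0.6 F_y A_gv = 171.6 kips → shear rupture governs the shear term.
R_n = 143.7 + 1.0 × 70 × 0.6094 = 186.4 kips.
Design strength φR_n = 0.75 × 186.4 = 140 kips.

140 kips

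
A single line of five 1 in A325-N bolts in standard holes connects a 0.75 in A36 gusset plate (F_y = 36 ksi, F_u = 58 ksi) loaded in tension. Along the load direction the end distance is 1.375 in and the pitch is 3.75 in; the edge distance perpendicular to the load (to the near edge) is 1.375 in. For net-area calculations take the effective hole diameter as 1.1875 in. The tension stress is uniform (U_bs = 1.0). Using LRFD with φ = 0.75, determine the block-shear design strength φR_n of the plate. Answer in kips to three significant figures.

Shear plane L_v = 1.375 + 4·3.75 = 16.38 in; A_gv = 16.38 × 0.75 = 12.28 in².
A_nv = (16.38 − 4.5·1.1875) × 0.75 = 8.273 in².
A_nt = (1.375 − 0.5·1.1875) × 0.75 = 0.5859 in².
0.6 F_u A_nv = 287.9 kips; 0.6 F_y A_gv = 265.3 kips → shear yielding governs the shear term.
R_n = 265.3 + 1.0 × 58 × 0.5859 = 299.3 kips.
Design strength φR_n = 0.75 × 299.3 = 224 kips.

224 kips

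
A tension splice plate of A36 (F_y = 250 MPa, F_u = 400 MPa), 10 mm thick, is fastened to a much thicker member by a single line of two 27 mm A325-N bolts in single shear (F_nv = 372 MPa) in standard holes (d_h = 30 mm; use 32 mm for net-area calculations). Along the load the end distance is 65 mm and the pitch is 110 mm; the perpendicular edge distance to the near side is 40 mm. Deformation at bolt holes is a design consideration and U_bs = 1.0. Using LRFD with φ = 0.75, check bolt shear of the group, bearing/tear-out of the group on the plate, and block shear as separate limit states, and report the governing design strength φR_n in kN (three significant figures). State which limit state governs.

Bolt shear: A_b = π·27²/4 = 572.6 mm²; R_n = 372 × 572.6 × 2 × 1 / 1000 = 426 kN → 0.75 × 426 = 319 kN.
Bearing: edge l_c = 50, r_n = 240 kN; interior l_c = 80, r_n = 259.2 kN; R_n = 240 + 1·259.2 = 499.2 kN → 374 kN.
Block shear: A_gv = 1750, A_nv = 1270, A_nt = 240 mm²; R_n = min(0.6F_uA_nv, 0.6F_yA_gv) + U_bs·F_u·A_nt = 358.5 kN → 269 kN.
Block shear governs: 269 kN.

269 kN (block shear governs)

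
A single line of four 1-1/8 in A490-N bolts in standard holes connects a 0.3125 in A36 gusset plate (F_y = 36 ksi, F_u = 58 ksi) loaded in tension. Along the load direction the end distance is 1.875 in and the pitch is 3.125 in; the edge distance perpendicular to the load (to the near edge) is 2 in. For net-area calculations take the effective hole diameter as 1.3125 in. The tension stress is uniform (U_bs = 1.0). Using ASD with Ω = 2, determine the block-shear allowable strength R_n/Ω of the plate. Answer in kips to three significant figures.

Shear plane L_v = 1.875 + 3·3.125 = 11.25 in; A_gv = 11.25 × 0.3125 = 3.516 in².
A_nv = (11.25 − 3.5·1.3125) × 0.3125 = 2.08 in².
A_nt = (2 − 0.5·1.3125) × 0.3125 = 0.4199 in².
0.6 F_u A_nv = 72.39 kips; 0.6 F_y A_gv = 75.94 kips → shear rupture governs the shear term.
R_n = 72.39 + 1.0 × 58 × 0.4199 = 96.74 kips.
Allowable strength R_n/Ω = 96.74 / 2 = 48.4 kips.

48.4 kips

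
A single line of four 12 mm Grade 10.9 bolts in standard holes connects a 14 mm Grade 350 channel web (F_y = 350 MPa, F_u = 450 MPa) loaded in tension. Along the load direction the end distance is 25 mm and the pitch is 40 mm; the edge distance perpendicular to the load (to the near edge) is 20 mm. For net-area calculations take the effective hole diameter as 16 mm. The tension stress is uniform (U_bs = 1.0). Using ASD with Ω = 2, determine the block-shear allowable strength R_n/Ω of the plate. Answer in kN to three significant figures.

Shear plane L_v = 25 + 3·40 = 145 mm; A_gv = 145 × 14 = 2030 mm².
A_nv = (145 − 3.5·16) × 14 = 1246 mm².
A_nt = (20 − 0.5·16) × 14 = 168 mm².
0.6 F_u A_nv = 336.4 kN; 0.6 F_y A_gv = 426.3 kN → shear rupture governs the shear term.
R_n = 336.4 + 1.0 × 450 × 168 / 1000 = 412 kN.
Allowable strength R_n/Ω = 412 / 2 = 206 kN.

206 kN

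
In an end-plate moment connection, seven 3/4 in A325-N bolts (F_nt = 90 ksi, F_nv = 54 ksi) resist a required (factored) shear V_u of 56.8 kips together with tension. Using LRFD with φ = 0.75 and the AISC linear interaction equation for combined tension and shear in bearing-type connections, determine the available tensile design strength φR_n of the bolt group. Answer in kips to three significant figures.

177 kips

A_b = π·0.75²/4 = 0.4418 in²; f_rv = 56.8 / (7 × 0.4418) = 18.37 ksi.
F'_nt = 1.3 F_nt − (F_nt / φF_nv) f_rv = 1.3·90 − (90/(0.75·54))·18.37 = 76.18 ksi, capped at F_nt → F'_nt = 76.18 ksi.
R_n = F'_nt · A_b · n = 76.18 × 0.4418 × 7 = 235.6 kips.
Design strength φR_n = 0.75 × 235.6 = 177 kips.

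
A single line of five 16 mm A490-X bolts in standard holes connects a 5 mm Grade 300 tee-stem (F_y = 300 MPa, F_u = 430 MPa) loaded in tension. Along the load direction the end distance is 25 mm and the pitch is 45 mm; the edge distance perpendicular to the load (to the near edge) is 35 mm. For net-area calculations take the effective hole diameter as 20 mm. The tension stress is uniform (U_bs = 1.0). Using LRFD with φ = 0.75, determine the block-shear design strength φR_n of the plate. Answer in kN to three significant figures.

Shear plane L_v = 25 + 4·45 = 205 mm; A_gv = 205 × 5 = 1025 mm².
A_nv = (205 − 4.5·20) × 5 = 575 mm².
A_nt = (35 − 0.5·20) × 5 = 125 mm².
0.6 F_u A_nv = 148.3 kN; 0.6 F_y A_gv = 184.5 kN → shear rupture governs the shear term.
R_n = 148.3 + 1.0 × 430 × 125 / 1000 = 202.1 kN.
Design strength φR_n = 0.75 × 202.1 = 152 kN.

152 kN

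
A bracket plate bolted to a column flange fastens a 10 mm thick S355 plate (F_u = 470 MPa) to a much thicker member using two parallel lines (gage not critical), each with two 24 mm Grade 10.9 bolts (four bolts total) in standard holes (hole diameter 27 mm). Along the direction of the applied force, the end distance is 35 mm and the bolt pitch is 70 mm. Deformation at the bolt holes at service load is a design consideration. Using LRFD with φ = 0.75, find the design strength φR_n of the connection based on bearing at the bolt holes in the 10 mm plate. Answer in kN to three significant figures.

Per bolt r_n = 1.2 l_c t F_u ≤ 2.4 d t F_u; upper limit = 2.4 × 24 × 10 × 470 / 1000 = 270.7 kN.
Edge bolt: l_c = 35 − 27/2 = 21.5 mm → 1.2 × 21.5 × 10 × 470 / 1000 = 121.3 → r_n = 121.3 kN.
Interior bolts: l_c = 70 − 27 = 43 mm → 1.2 × 43 × 10 × 470 / 1000 = 242.5 → r_n = 242.5 kN.
R_n = 2 × 121.3 + 2 × 242.5 = 727.6 kN.
Design strength φR_n = 0.75 × 727.6 = 546 kN.

546 kN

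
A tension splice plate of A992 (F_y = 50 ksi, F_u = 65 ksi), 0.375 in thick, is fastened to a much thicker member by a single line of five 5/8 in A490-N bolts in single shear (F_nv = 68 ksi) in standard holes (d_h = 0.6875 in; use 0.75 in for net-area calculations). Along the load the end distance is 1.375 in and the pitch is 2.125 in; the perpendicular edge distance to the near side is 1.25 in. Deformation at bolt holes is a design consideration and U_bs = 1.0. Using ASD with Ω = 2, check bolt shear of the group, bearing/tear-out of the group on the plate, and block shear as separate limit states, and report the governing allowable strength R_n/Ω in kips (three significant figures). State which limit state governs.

52.2 kips (bolt shear governs)

Bolt shear: A_b = π·0.625²/4 = 0.3068 in²; R_n = 68 × 0.3068 × 5 × 1 = 104.3 kips → 104.3 / 2 = 52.2 kips.
Bearing: edge l_c = 1.031, r_n = 30.16 kips; interior l_c = 1.438, r_n = 36.56 kips; R_n = 30.16 + 4·36.56 = 176.4 kips → 88.2 kips.
Block shear: A_gv = 3.703, A_nv = 2.438, A_nt = 0.3281 in²; R_n = min(0.6F_uA_nv, 0.6F_yA_gv) + U_bs·F_u·A_nt = 116.4 kips → 58.2 kips.
Bolt shear governs: 52.2 kips.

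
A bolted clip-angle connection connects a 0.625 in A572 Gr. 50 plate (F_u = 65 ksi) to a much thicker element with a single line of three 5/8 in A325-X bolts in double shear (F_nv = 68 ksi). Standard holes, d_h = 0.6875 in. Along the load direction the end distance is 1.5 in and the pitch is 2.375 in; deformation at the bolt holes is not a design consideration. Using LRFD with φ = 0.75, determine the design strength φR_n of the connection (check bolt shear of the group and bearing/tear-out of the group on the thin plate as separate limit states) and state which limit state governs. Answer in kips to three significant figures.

Bolt shear: A_b = π·0.625²/4 = 0.3068 in²; R_n = 68 × 0.3068 × 3 × 2 = 125.2 kips → 0.75 × 125.2 = 93.9 kips.
Bearing (1.5 l_c t F_u ≤ 3.0 d t F_u): upper limit = 3.0·0.625·0.625·65 = 76.17 kips.
  Edge l_c = 1.5 − 0.6875/2 = 1.156 → r_n = 70.46 kips; interior l_c = 2.375 − 0.6875 = 1.688 → r_n = 76.17 kips.
  R_n,bearing = 1·70.46 + 2·76.17 = 222.8 kips → 0.75 × 222.8 = 167 kips.
Bolt shear governs: 93.9 kips.

93.9 kips (bolt shear governs)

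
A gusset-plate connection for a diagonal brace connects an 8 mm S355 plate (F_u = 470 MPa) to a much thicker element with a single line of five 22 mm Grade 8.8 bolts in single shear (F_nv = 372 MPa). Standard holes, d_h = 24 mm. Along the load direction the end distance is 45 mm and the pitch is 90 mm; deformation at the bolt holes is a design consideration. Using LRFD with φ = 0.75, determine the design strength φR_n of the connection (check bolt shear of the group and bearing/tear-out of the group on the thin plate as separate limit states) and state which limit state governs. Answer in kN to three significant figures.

Bolt shear: A_b = π·22²/4 = 380.1 mm²; R_n = 372 × 380.1 × 5 × 1 / 1000 = 707 kN → 0.75 × 707 = 530 kN.
Bearing (1.2 l_c t F_u ≤ 2.4 d t F_u): upper limit = 2.4·22·8·470 / 1000 = 198.5 kN.
  Edge l_c = 45 − 24/2 = 33 → r_n = 148.9 kN; interior l_c = 90 − 24 = 66 → r_n = 198.5 kN.
  R_n,bearing = 1·148.9 + 4·198.5 = 943 kN → 0.75 × 943 = 707 kN.
Bolt shear governs: 530 kN.

530 kN (bolt shear governs)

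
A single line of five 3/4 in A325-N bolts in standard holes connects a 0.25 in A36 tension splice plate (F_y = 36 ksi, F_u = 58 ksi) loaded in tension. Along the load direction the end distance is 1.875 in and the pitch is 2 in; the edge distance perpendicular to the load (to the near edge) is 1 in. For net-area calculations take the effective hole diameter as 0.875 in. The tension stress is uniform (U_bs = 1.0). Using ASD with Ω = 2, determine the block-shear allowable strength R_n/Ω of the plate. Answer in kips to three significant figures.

29.9 kips

Shear plane L_v = 1.875 + 4·2 = 9.875 in; A_gv = 9.875 × 0.25 = 2.469 in².
A_nv = (9.875 − 4.5·0.875) × 0.25 = 1.484 in².
A_nt = (1 − 0.5·0.875) × 0.25 = 0.1406 in².
0.6 F_u A_nv = 51.66 kips; 0.6 F_y A_gv = 53.32 kips → shear rupture governs the shear term.
R_n = 51.66 + 1.0 × 58 × 0.1406 = 59.81 kips.
Allowable strength R_n/Ω = 59.81 / 2 = 29.9 kips.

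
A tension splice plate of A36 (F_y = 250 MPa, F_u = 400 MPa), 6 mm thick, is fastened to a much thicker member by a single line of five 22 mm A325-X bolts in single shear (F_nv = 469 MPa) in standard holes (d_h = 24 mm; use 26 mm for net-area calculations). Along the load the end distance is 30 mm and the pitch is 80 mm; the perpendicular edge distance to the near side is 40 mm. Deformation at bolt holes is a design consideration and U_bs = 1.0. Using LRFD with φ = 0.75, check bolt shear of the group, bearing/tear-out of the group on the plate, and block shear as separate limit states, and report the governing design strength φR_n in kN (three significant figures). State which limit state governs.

Bolt shear: A_b = π·22²/4 = 380.1 mm²; R_n = 469 × 380.1 × 5 × 1 / 1000 = 891.4 kN → 0.75 × 891.4 = 669 kN.
Bearing: edge l_c = 18, r_n = 51.84 kN; interior l_c = 56, r_n = 126.7 kN; R_n = 51.84 + 4·126.7 = 558.7 kN → 419 kN.
Block shear: A_gv = 2100, A_nv = 1398, A_nt = 162 mm²; R_n = min(0.6F_uA_nv, 0.6F_yA_gv) + U_bs·F_u·A_nt = 379.8 kN → 285 kN.
Block shear governs: 285 kN.

285 kN (block shear governs)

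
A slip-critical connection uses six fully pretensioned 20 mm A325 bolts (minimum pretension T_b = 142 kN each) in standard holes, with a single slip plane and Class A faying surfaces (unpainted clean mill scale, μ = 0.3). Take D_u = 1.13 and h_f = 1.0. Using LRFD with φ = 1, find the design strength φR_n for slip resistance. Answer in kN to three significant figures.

R_n = μ · D_u · h_f · T_b · n_s · n_b = 0.3 × 1.13 × 1.0 × 142 × 1 × 6 = 288.8 kN.
Design strength φR_n = 1 × 288.8 = 289 kN.

289 kN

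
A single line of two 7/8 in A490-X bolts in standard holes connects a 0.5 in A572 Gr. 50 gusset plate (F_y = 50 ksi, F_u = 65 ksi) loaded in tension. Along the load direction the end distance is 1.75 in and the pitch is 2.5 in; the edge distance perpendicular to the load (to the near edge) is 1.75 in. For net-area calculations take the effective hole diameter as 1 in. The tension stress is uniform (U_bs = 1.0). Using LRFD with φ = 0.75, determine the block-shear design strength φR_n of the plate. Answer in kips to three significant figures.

70.7 kips

Shear plane L_v = 1.75 + 1·2.5 = 4.25 in; A_gv = 4.25 × 0.5 = 2.125 in².
A_nv = (4.25 − 1.5·1) × 0.5 = 1.375 in².
A_nt = (1.75 − 0.5·1) × 0.5 = 0.625 in².
0.6 F_u A_nv = 53.62 kips; 0.6 F_y A_gv = 63.75 kips → shear rupture governs the shear term.
R_n = 53.62 + 1.0 × 65 × 0.625 = 94.25 kips.
Design strength φR_n = 0.75 × 94.25 = 70.7 kips.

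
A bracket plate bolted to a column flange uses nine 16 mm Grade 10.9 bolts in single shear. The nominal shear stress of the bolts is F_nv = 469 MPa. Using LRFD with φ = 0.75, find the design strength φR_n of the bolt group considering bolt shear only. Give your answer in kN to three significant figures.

A_b = π × 16² / 4 = 201.1 mm².
R_n = F_nv · A_b · n · n_s = 469 × 201.1 × 9 × 1 / 1000 = 848.7 kN.
Design strength φR_n = 0.75 × 848.7 = 637 kN.

637 kN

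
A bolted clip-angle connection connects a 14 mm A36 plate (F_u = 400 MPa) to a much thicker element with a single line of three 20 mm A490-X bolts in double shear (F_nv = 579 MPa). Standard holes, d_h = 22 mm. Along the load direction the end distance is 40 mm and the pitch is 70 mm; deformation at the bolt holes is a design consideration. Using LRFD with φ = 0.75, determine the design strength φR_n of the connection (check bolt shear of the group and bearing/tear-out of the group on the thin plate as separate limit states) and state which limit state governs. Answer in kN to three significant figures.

Bolt shear: A_b = π·20²/4 = 314.2 mm²; R_n = 579 × 314.2 × 3 × 2 / 1000 = 1091 kN → 0.75 × 1091 = 819 kN.
Bearing (1.2 l_c t F_u ≤ 2.4 d t F_u): upper limit = 2.4·20·14·400 / 1000 = 268.8 kN.
  Edge l_c = 40 − 22/2 = 29 → r_n = 194.9 kN; interior l_c = 70 − 22 = 48 → r_n = 268.8 kN.
  R_n,bearing = 1·194.9 + 2·268.8 = 732.5 kN → 0.75 × 732.5 = 549 kN.
Bearing governs: 549 kN.

549 kN (bearing governs)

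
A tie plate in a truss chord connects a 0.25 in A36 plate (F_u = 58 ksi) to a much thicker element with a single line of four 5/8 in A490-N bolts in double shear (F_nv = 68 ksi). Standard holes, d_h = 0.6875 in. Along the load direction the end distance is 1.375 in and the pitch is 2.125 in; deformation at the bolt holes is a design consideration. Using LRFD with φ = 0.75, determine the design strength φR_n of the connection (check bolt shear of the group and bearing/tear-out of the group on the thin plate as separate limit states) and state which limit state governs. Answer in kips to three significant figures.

62.4 kips (bearing governs)

Bolt shear: A_b = π·0.625²/4 = 0.3068 in²; R_n = 68 × 0.3068 × 4 × 2 = 166.9 kips → 0.75 × 166.9 = 125 kips.
Bearing (1.2 l_c t F_u ≤ 2.4 d t F_u): upper limit = 2.4·0.625·0.25·58 = 21.75 kips.
  Edge l_c = 1.375 − 0.6875/2 = 1.031 → r_n = 17.94 kips; interior l_c = 2.125 − 0.6875 = 1.438 → r_n = 21.75 kips.
  R_n,bearing = 1·17.94 + 3·21.75 = 83.19 kips → 0.75 × 83.19 = 62.4 kips.
Bearing governs: 62.4 kips.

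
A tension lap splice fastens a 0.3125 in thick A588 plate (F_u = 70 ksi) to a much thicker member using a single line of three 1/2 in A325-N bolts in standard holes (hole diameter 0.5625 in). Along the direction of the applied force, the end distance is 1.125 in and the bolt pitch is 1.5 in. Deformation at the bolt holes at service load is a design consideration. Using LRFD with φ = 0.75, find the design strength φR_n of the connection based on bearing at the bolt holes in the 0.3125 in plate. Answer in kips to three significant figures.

53.5 kips

Per bolt r_n = 1.2 l_c t F_u ≤ 2.4 d t F_u; upper limit = 2.4 × 0.5 × 0.3125 × 70 = 26.25 kips.
Edge bolt: l_c = 1.125 − 0.5625/2 = 0.8438 in → 1.2 × 0.8438 × 0.3125 × 70 = 22.15 → r_n = 22.15 kips.
Interior bolts: l_c = 1.5 − 0.5625 = 0.9375 in → 1.2 × 0.9375 × 0.3125 × 70 = 24.61 → r_n = 24.61 kips.
R_n = 1 × 22.15 + 2 × 24.61 = 71.37 kips.
Design strength φR_n = 0.75 × 71.37 = 53.5 kips.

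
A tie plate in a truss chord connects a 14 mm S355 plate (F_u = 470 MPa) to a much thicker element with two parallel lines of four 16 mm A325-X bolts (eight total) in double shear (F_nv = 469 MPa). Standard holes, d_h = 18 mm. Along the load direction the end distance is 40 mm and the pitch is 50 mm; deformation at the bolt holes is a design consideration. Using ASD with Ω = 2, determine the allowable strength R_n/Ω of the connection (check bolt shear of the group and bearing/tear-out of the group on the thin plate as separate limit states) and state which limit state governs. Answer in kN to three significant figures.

754 kN (bolt shear governs)

Bolt shear: A_b = π·16²/4 = 201.1 mm²; R_n = 469 × 201.1 × 8 × 2 / 1000 = 1509 kN → 1509 / 2 = 754 kN.
Bearing (1.2 l_c t F_u ≤ 2.4 d t F_u): upper limit = 2.4·16·14·470 / 1000 = 252.7 kN.
  Edge l_c = 40 − 18/2 = 31 → r_n = 244.8 kN; interior l_c = 50 − 18 = 32 → r_n = 252.7 kN.
  R_n,bearing = 2·244.8 + 6·252.7 = 2006 kN → 2006 / 2 = 1000 kN.
Bolt shear governs: 754 kN.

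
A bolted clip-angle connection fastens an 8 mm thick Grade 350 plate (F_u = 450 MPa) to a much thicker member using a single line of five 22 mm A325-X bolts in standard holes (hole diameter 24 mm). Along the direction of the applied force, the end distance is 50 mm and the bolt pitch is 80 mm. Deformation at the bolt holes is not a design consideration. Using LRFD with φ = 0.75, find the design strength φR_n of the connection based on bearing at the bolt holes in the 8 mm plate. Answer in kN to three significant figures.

867 kN

Per bolt r_n = 1.5 l_c t F_u ≤ 3.0 d t F_u; upper limit = 3.0 × 22 × 8 × 450 / 1000 = 237.6 kN.
Edge bolt: l_c = 50 − 24/2 = 38 mm → 1.5 × 38 × 8 × 450 / 1000 = 205.2 → r_n = 205.2 kN.
Interior bolts: l_c = 80 − 24 = 56 mm → 1.5 × 56 × 8 × 450 / 1000 = 302.4 → r_n = 237.6 kN.
R_n = 1 × 205.2 + 4 × 237.6 = 1156 kN.
Design strength φR_n = 0.75 × 1156 = 867 kN.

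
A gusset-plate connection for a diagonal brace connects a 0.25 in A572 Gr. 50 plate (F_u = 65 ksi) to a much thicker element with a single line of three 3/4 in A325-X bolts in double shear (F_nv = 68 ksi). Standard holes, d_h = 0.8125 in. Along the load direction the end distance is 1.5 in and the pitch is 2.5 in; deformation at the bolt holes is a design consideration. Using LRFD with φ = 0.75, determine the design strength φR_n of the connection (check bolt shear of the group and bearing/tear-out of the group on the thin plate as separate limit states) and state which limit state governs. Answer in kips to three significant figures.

Bolt shear: A_b = π·0.75²/4 = 0.4418 in²; R_n = 68 × 0.4418 × 3 × 2 = 180.2 kips → 0.75 × 180.2 = 135 kips.
Bearing (1.2 l_c t F_u ≤ 2.4 d t F_u): upper limit = 2.4·0.75·0.25·65 = 29.25 kips.
  Edge l_c = 1.5 − 0.8125/2 = 1.094 → r_n = 21.33 kips; interior l_c = 2.5 − 0.8125 = 1.688 → r_n = 29.25 kips.
  R_n,bearing = 1·21.33 + 2·29.25 = 79.83 kips → 0.75 × 79.83 = 59.9 kips.
Bearing governs: 59.9 kips.

59.9 kips (bearing governs)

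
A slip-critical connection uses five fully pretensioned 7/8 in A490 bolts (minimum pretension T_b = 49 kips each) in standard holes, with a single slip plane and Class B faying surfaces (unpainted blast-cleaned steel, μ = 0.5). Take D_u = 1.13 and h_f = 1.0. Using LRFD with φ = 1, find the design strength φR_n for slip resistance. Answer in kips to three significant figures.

R_n = μ · D_u · h_f · T_b · n_s · n_b = 0.5 × 1.13 × 1.0 × 49 × 1 × 5 = 138.4 kips.
Design strength φR_n = 1 × 138.4 = 138 kips.

138 kips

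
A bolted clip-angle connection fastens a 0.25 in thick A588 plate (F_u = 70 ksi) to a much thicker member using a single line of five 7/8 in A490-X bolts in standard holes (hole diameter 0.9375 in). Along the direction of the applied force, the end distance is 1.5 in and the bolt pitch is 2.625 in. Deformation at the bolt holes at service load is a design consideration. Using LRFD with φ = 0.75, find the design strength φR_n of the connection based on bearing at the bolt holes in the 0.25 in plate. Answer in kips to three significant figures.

123 kips

Per bolt r_n = 1.2 l_c t F_u ≤ 2.4 d t F_u; upper limit = 2.4 × 0.875 × 0.25 × 70 = 36.75 kips.
Edge bolt: l_c = 1.5 − 0.9375/2 = 1.031 in → 1.2 × 1.031 × 0.25 × 70 = 21.66 → r_n = 21.66 kips.
Interior bolts: l_c = 2.625 − 0.9375 = 1.688 in → 1.2 × 1.688 × 0.25 × 70 = 35.44 → r_n = 35.44 kips.
R_n = 1 × 21.66 + 4 × 35.44 = 163.4 kips.
Design strength φR_n = 0.75 × 163.4 = 123 kips.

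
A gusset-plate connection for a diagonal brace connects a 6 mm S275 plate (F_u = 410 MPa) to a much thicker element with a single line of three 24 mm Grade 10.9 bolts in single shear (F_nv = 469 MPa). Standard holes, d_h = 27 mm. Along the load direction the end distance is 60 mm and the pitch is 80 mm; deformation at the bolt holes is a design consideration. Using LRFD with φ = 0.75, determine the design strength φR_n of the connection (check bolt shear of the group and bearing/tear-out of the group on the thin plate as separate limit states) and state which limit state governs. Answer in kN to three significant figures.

Bolt shear: A_b = π·24²/4 = 452.4 mm²; R_n = 469 × 452.4 × 3 × 1 / 1000 = 636.5 kN → 0.75 × 636.5 = 477 kN.
Bearing (1.2 l_c t F_u ≤ 2.4 d t F_u): upper limit = 2.4·24·6·410 / 1000 = 141.7 kN.
  Edge l_c = 60 − 27/2 = 46.5 → r_n = 137.3 kN; interior l_c = 80 − 27 = 53 → r_n = 141.7 kN.
  R_n,bearing = 1·137.3 + 2·141.7 = 420.7 kN → 0.75 × 420.7 = 315 kN.
Bearing governs: 315 kN.

315 kN (bearing governs)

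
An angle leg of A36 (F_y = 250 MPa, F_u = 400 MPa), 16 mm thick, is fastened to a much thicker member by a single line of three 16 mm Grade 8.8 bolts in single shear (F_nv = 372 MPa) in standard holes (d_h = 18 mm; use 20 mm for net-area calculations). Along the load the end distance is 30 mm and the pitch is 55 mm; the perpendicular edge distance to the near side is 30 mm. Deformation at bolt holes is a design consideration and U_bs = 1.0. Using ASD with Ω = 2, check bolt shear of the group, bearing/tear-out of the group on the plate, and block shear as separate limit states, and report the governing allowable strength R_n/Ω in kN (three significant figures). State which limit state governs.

112 kN (bolt shear governs)

Bolt shear: A_b = π·16²/4 = 201.1 mm²; R_n = 372 × 201.1 × 3 × 1 / 1000 = 224.4 kN → 224.4 / 2 = 112 kN.
Bearing: edge l_c = 21, r_n = 161.3 kN; interior l_c = 37, r_n = 245.8 kN; R_n = 161.3 + 2·245.8 = 652.8 kN → 326 kN.
Block shear: A_gv = 2240, A_nv = 1440, A_nt = 320 mm²; R_n = min(0.6F_uA_nv, 0.6F_yA_gv) + U_bs·F_u·A_nt = 464 kN → 232 kN.
Bolt shear governs: 112 kN.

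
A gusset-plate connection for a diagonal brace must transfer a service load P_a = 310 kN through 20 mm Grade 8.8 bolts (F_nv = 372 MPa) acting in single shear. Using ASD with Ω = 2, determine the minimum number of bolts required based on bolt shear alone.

A_b = π·20²/4 = 314.2 mm².
Per-bolt allowable strength R_n/Ω = 372 × 314.2 × 1 / 1000 / 2 = 58.43 kN.
n ≥ 310 / 58.43 = 5.305 → use 6 bolts.

6 bolts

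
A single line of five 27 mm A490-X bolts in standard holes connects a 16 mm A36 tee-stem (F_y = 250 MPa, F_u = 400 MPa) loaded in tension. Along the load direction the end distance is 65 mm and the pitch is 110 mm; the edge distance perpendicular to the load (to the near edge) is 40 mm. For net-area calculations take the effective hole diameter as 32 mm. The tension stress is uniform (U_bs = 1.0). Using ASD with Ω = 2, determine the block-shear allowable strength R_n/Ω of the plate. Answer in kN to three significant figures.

683 kN

Shear plane L_v = 65 + 4·110 = 505 mm; A_gv = 505 × 16 = 8080 mm².
A_nv = (505 − 4.5·32) × 16 = 5776 mm².
A_nt = (40 − 0.5·32) × 16 = 384 mm².
0.6 F_u A_nv = 1386 kN; 0.6 F_y A_gv = 1212 kN → shear yielding governs the shear term.
R_n = 1212 + 1.0 × 400 × 384 / 1000 = 1366 kN.
Allowable strength R_n/Ω = 1366 / 2 = 683 kN.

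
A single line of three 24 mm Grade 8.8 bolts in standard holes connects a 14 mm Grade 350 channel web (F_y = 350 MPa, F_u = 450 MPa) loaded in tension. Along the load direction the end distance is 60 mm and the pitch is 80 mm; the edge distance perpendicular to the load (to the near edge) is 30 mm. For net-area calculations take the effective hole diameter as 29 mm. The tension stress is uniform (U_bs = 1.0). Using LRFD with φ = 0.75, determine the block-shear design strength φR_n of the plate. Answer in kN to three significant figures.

491 kN

Shear plane L_v = 60 + 2·80 = 220 mm; A_gv = 220 × 14 = 3080 mm².
A_nv = (220 − 2.5·29) × 14 = 2065 mm².
A_nt = (30 − 0.5·29) × 14 = 217 mm².
0.6 F_u A_nv = 557.6 kN; 0.6 F_y A_gv = 646.8 kN → shear rupture governs the shear term.
R_n = 557.6 + 1.0 × 450 × 217 / 1000 = 655.2 kN.
Design strength φR_n = 0.75 × 655.2 = 491 kN.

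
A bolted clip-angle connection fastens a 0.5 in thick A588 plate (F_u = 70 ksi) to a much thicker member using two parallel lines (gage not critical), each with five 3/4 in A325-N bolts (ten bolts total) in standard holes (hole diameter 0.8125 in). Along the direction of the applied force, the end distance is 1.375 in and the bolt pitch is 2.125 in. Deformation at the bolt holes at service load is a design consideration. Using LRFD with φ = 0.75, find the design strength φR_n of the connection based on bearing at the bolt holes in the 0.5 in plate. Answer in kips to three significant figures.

Per bolt r_n = 1.2 l_c t F_u ≤ 2.4 d t F_u; upper limit = 2.4 × 0.75 × 0.5 × 70 = 63 kips.
Edge bolt: l_c = 1.375 − 0.8125/2 = 0.9688 in → 1.2 × 0.9688 × 0.5 × 70 = 40.69 → r_n = 40.69 kips.
Interior bolts: l_c = 2.125 − 0.8125 = 1.312 in → 1.2 × 1.312 × 0.5 × 70 = 55.12 → r_n = 55.12 kips.
R_n = 2 × 40.69 + 8 × 55.12 = 522.4 kips.
Design strength φR_n = 0.75 × 522.4 = 392 kips.

392 kips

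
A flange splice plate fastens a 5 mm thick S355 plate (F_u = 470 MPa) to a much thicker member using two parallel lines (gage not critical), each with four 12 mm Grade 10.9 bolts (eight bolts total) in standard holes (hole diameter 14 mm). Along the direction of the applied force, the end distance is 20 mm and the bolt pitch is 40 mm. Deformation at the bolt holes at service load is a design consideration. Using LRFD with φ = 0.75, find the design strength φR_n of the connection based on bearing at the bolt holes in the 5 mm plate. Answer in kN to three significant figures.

Per bolt r_n = 1.2 l_c t F_u ≤ 2.4 d t F_u; upper limit = 2.4 × 12 × 5 × 470 / 1000 = 67.68 kN.
Edge bolt: l_c = 20 − 14/2 = 13 mm → 1.2 × 13 × 5 × 470 / 1000 = 36.66 → r_n = 36.66 kN.
Interior bolts: l_c = 40 − 14 = 26 mm → 1.2 × 26 × 5 × 470 / 1000 = 73.32 → r_n = 67.68 kN.
R_n = 2 × 36.66 + 6 × 67.68 = 479.4 kN.
Design strength φR_n = 0.75 × 479.4 = 360 kN.

360 kN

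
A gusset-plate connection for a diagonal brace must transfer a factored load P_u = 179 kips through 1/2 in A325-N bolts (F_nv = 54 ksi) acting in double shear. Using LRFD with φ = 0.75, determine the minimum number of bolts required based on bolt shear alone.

A_b = π·0.5²/4 = 0.1963 in².
Per-bolt design strength φR_n = 0.75 × 54 × 0.1963 × 2 = 15.9 kips.
n ≥ 179 / 15.9 = 11.25 → use 12 bolts.

12 bolts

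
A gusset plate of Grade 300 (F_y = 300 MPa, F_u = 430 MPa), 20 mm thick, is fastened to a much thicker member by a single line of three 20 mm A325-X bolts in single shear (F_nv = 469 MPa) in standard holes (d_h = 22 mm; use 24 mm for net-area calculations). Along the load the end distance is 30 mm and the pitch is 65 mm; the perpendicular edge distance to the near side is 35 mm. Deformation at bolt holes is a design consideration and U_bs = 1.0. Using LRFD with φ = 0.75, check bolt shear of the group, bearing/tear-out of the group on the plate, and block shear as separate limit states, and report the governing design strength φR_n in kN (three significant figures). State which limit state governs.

Bolt shear: A_b = π·20²/4 = 314.2 mm²; R_n = 469 × 314.2 × 3 × 1 / 1000 = 442 kN → 0.75 × 442 = 332 kN.
Bearing: edge l_c = 19, r_n = 196.1 kN; interior l_c = 43, r_n = 412.8 kN; R_n = 196.1 + 2·412.8 = 1022 kN → 766 kN.
Block shear: A_gv = 3200, A_nv = 2000, A_nt = 460 mm²; R_n = min(0.6F_uA_nv, 0.6F_yA_gv) + U_bs·F_u·A_nt = 713.8 kN → 535 kN.
Bolt shear governs: 332 kN.

332 kN (bolt shear governs)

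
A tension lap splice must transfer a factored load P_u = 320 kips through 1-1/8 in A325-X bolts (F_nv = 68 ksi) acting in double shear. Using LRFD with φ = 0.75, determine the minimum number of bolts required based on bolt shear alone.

A_b = π·1.125²/4 = 0.994 in².
Per-bolt design strength φR_n = 0.75 × 68 × 0.994 × 2 = 101.4 kips.
n ≥ 320 / 101.4 = 3.156 → use 4 bolts.

4 bolts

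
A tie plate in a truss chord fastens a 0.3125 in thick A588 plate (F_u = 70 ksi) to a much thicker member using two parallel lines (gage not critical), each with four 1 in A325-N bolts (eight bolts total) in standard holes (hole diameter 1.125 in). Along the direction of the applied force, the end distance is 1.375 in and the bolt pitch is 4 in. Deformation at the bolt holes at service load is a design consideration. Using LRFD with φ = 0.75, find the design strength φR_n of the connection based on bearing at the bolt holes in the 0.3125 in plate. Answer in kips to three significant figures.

268 kips

Per bolt r_n = 1.2 l_c t F_u ≤ 2.4 d t F_u; upper limit = 2.4 × 1 × 0.3125 × 70 = 52.5 kips.
Edge bolt: l_c = 1.375 − 1.125/2 = 0.8125 in → 1.2 × 0.8125 × 0.3125 × 70 = 21.33 → r_n = 21.33 kips.
Interior bolts: l_c = 4 − 1.125 = 2.875 in → 1.2 × 2.875 × 0.3125 × 70 = 75.47 → r_n = 52.5 kips.
R_n = 2 × 21.33 + 6 × 52.5 = 357.7 kips.
Design strength φR_n = 0.75 × 357.7 = 268 kips.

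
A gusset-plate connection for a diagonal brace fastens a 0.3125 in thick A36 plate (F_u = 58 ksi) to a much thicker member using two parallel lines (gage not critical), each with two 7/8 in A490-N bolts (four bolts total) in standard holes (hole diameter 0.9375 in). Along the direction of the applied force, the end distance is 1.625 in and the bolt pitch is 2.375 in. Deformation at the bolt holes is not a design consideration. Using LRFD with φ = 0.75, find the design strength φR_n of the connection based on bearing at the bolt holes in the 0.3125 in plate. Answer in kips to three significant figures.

106 kips

Per bolt r_n = 1.5 l_c t F_u ≤ 3.0 d t F_u; upper limit = 3.0 × 0.875 × 0.3125 × 58 = 47.58 kips.
Edge bolt: l_c = 1.625 − 0.9375/2 = 1.156 in → 1.5 × 1.156 × 0.3125 × 58 = 31.44 → r_n = 31.44 kips.
Interior bolts: l_c = 2.375 − 0.9375 = 1.438 in → 1.5 × 1.438 × 0.3125 × 58 = 39.08 → r_n = 39.08 kips.
R_n = 2 × 31.44 + 2 × 39.08 = 141 kips.
Design strength φR_n = 0.75 × 141 = 106 kips.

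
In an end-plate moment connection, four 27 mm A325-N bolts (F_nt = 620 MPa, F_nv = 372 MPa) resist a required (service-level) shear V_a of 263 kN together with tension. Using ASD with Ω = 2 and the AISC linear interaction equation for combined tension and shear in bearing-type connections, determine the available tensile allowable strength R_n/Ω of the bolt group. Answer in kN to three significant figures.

A_b = π·27²/4 = 572.6 mm²; f_rv = 263 × 1000 / (4 × 572.6) = 114.8 MPa.
F'_nt = 1.3 F_nt − (Ω F_nt / F_nv) f_rv = 1.3·620 − (2·620/372)·114.8 = 423.2 MPa, capped at F_nt → F'_nt = 423.2 MPa.
R_n = F'_nt · A_b · n = 423.2 × 572.6 × 4 / 1000 = 969.3 kN.
Allowable strength R_n/Ω = 969.3 / 2 = 485 kN.

485 kN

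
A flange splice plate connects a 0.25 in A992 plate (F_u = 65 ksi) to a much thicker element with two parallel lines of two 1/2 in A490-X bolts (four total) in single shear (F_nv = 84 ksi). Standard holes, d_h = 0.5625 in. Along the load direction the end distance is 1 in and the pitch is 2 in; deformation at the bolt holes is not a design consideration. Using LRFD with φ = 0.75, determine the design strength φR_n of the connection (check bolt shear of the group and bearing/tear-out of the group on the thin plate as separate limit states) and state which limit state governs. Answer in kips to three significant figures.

Bolt shear: A_b = π·0.5²/4 = 0.1963 in²; R_n = 84 × 0.1963 × 4 × 1 = 65.97 kips → 0.75 × 65.97 = 49.5 kips.
Bearing (1.5 l_c t F_u ≤ 3.0 d t F_u): upper limit = 3.0·0.5·0.25·65 = 24.38 kips.
  Edge l_c = 1 − 0.5625/2 = 0.7188 → r_n = 17.52 kips; interior l_c = 2 − 0.5625 = 1.438 → r_n = 24.38 kips.
  R_n,bearing = 2·17.52 + 2·24.38 = 83.79 kips → 0.75 × 83.79 = 62.8 kips.
Bolt shear governs: 49.5 kips.

49.5 kips (bolt shear governs)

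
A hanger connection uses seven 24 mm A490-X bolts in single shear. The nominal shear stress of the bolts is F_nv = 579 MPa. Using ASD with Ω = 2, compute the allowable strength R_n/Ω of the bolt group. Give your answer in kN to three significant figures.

917 kN

A_b = π × 24² / 4 = 452.4 mm².
R_n = F_nv · A_b · n · n_s = 579 × 452.4 × 7 × 1 / 1000 = 1834 kN.
Allowable strength R_n/Ω = 1834 / 2 = 917 kN.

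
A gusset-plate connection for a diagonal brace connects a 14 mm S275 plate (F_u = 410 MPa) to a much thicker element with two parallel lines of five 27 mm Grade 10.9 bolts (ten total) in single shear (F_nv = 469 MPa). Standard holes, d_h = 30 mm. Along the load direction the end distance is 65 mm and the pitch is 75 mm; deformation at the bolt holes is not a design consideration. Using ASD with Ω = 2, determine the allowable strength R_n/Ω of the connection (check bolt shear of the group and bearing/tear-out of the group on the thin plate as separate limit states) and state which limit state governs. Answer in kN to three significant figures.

Bolt shear: A_b = π·27²/4 = 572.6 mm²; R_n = 469 × 572.6 × 10 × 1 / 1000 = 2685 kN → 2685 / 2 = 1340 kN.
Bearing (1.5 l_c t F_u ≤ 3.0 d t F_u): upper limit = 3.0·27·14·410 / 1000 = 464.9 kN.
  Edge l_c = 65 − 30/2 = 50 → r_n = 430.5 kN; interior l_c = 75 − 30 = 45 → r_n = 387.4 kN.
  R_n,bearing = 2·430.5 + 8·387.4 = 3961 kN → 3961 / 2 = 1980 kN.
Bolt shear governs: 1340 kN.

1340 kN (bolt shear governs)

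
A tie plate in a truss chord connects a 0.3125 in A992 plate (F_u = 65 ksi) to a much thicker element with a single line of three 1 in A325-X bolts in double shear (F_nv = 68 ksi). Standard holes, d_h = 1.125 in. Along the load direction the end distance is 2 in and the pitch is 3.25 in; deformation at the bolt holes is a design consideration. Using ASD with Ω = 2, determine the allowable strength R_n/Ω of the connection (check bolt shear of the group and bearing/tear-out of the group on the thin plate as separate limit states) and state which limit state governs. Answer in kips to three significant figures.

66.3 kips (bearing governs)

Bolt shear: A_b = π·1²/4 = 0.7854 in²; R_n = 68 × 0.7854 × 3 × 2 = 320.4 kips → 320.4 / 2 = 160 kips.
Bearing (1.2 l_c t F_u ≤ 2.4 d t F_u): upper limit = 2.4·1·0.3125·65 = 48.75 kips.
  Edge l_c = 2 − 1.125/2 = 1.438 → r_n = 35.04 kips; interior l_c = 3.25 − 1.125 = 2.125 → r_n = 48.75 kips.
  R_n,bearing = 1·35.04 + 2·48.75 = 132.5 kips → 132.5 / 2 = 66.3 kips.
Bearing governs: 66.3 kips.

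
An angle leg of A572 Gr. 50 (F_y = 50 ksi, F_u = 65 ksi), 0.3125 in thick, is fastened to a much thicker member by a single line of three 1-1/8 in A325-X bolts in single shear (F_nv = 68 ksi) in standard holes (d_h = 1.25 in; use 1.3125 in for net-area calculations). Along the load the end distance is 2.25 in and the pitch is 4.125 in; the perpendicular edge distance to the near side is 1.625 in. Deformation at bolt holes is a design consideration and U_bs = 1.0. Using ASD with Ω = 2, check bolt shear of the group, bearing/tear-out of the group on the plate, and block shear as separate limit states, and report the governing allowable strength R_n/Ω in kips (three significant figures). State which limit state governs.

53.8 kips (block shear governs)

Bolt shear: A_b = π·1.125²/4 = 0.994 in²; R_n = 68 × 0.994 × 3 × 1 = 202.8 kips → 202.8 / 2 = 101 kips.
Bearing: edge l_c = 1.625, r_n = 39.61 kips; interior l_c = 2.875, r_n = 54.84 kips; R_n = 39.61 + 2·54.84 = 149.3 kips → 74.6 kips.
Block shear: A_gv = 3.281, A_nv = 2.256, A_nt = 0.3027 in²; R_n = min(0.6F_uA_nv, 0.6F_yA_gv) + U_bs·F_u·A_nt = 107.7 kips → 53.8 kips.
Block shear governs: 53.8 kips.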